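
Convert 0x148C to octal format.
Convert 0x148C (hexadecimal) → 1×4096 + 4×256 + 8×16 + 12 = 5260 (decimal)
Convert 5260 (decimal) → 5260 = 1×4096 + 2×512 + 2×64 + 1×8 + 4 → 0o12214 (octal)
0o12214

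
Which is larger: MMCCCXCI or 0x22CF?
Convert MMCCCXCI (Roman numeral) → 1000 + 1000 + 100 + 100 + 100 + 90 + 1 = 2391 (decimal)
Convert 0x22CF (hexadecimal) → 2×4096 + 2×256 + 12×16 + 15 = 8911 (decimal)
Compare 2391 vs 8911: larger = 8911
8911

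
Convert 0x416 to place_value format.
Convert 0x416 (hexadecimal) → 4×256 + 1×16 + 6 = 1046 (decimal)
Convert 1046 (decimal) → 1046 = 1×1000 + 4×10 + 6 → 1 thousand, 4 tens, 6 ones (place-value notation)
1 thousand, 4 tens, 6 ones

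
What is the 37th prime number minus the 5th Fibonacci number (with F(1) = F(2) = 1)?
The 37th prime number = 157
Convert the 5th Fibonacci number (with F(1) = F(2) = 1) (Fibonacci index) → 1, 1, 2, 3, 5 → 5 (decimal)
Compute 157 - 5 = 152
152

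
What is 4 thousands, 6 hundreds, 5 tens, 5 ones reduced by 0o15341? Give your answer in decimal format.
Convert 4 thousands, 6 hundreds, 5 tens, 5 ones (place-value notation) → 4×1000 + 6×100 + 5×10 + 5 = 4655 (decimal)
Convert 0o15341 (octal) → 1×4096 + 5×512 + 3×64 + 4×8 + 1 = 6881 (decimal)
Compute 4655 - 6881 = -2226
-2226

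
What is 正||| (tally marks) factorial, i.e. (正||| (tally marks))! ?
Convert 正||| (tally marks) → 5 + 3 = 8 (decimal)
Compute 8! = 40320
40320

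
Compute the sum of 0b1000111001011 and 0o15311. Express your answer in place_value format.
Convert 0b1000111001011 (binary) → 4096 + 256 + 128 + 64 + 8 + 2 + 1 = 4555 (decimal)
Convert 0o15311 (octal) → 1×4096 + 5×512 + 3×64 + 1×8 + 1 = 6857 (decimal)
Compute 4555 + 6857 = 11412
Convert 11412 (decimal) → 11412 = 11×1000 + 4×100 + 1×10 + 2 → 11 thousands, 4 hundreds, 1 ten, 2 ones (place-value notation)
11 thousands, 4 hundreds, 1 ten, 2 ones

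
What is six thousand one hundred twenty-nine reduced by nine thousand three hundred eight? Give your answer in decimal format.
Convert six thousand one hundred twenty-nine (English words) → 6×1000 + 1×100 + 29 = 6129 (decimal)
Convert nine thousand three hundred eight (English words) → 9×1000 + 3×100 + 8 = 9308 (decimal)
Compute 6129 - 9308 = -3179
-3179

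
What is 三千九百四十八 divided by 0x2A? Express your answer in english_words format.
Convert 三千九百四十八 (Chinese numeral) → 3×1000 + 9×100 + 4×10 + 8 = 3948 (decimal)
Convert 0x2A (hexadecimal) → 2×16 + 10 = 42 (decimal)
Compute 3948 ÷ 42 = 94
Convert 94 (decimal) → ninety-four (English words)
ninety-four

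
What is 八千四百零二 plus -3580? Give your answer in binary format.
Convert 八千四百零二 (Chinese numeral) → 8×1000 + 4×100 + 2 = 8402 (decimal)
Compute 8402 + -3580 = 4822
Convert 4822 (decimal) → 4822 = 4096 + 512 + 128 + 64 + 16 + 4 + 2 → 0b1001011010110 (binary)
0b1001011010110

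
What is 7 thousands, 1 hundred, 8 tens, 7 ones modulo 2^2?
Convert 7 thousands, 1 hundred, 8 tens, 7 ones (place-value notation) → 7×1000 + 1×100 + 8×10 + 7 = 7187 (decimal)
Convert 2^2 (power) → 4 (decimal)
Compute 7187 mod 4 = 3
3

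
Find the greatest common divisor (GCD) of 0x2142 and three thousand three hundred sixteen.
Convert 0x2142 (hexadecimal) → 2×4096 + 1×256 + 4×16 + 2 = 8514 (decimal)
Convert three thousand three hundred sixteen (English words) → 3×1000 + 3×100 + 16 = 3316 (decimal)
Compute gcd(8514, 3316) = 2
2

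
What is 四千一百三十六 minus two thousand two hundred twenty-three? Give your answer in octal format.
Convert 四千一百三十六 (Chinese numeral) → 4×1000 + 1×100 + 3×10 + 6 = 4136 (decimal)
Convert two thousand two hundred twenty-three (English words) → 2×1000 + 2×100 + 23 = 2223 (decimal)
Compute 4136 - 2223 = 1913
Convert 1913 (decimal) → 1913 = 3×512 + 5×64 + 7×8 + 1 → 0o3571 (octal)
0o3571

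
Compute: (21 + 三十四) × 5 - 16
Convert 三十四 (Chinese numeral) → 3×10 + 4 = 34 (decimal)
Expression in decimal: (21 + 34) × 5 - 16
Parentheses first: 21 + 34 = 55
Multiply: 55 × 5 = 275
Subtract: 275 - 16 = 259
259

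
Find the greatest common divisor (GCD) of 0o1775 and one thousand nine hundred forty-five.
Convert 0o1775 (octal) → 1×512 + 7×64 + 7×8 + 5 = 1021 (decimal)
Convert one thousand nine hundred forty-five (English words) → 1×1000 + 9×100 + 45 = 1945 (decimal)
Compute gcd(1021, 1945) = 1
1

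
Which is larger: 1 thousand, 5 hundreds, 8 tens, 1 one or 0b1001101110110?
Convert 1 thousand, 5 hundreds, 8 tens, 1 one (place-value notation) → 1×1000 + 5×100 + 8×10 + 1 = 1581 (decimal)
Convert 0b1001101110110 (binary) → 4096 + 512 + 256 + 64 + 32 + 16 + 4 + 2 = 4982 (decimal)
Compare 1581 vs 4982: larger = 4982
4982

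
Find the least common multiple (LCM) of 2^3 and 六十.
Convert 2^3 (power) → 8 (decimal)
Convert 六十 (Chinese numeral) → 6×10 = 60 (decimal)
Compute lcm(8, 60) = 120
120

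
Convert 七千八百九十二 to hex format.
Convert 七千八百九十二 (Chinese numeral) → 7×1000 + 8×100 + 9×10 + 2 = 7892 (decimal)
Convert 7892 (decimal) → 7892 = 1×4096 + 14×256 + 13×16 + 4 → 0x1ED4 (hexadecimal)
0x1ED4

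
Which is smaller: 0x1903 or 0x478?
Convert 0x1903 (hexadecimal) → 1×4096 + 9×256 + 3 = 6403 (decimal)
Convert 0x478 (hexadecimal) → 4×256 + 7×16 + 8 = 1144 (decimal)
Compare 6403 vs 1144: smaller = 1144
1144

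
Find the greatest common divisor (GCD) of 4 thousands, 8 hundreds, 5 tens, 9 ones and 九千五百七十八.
Convert 4 thousands, 8 hundreds, 5 tens, 9 ones (place-value notation) → 4×1000 + 8×100 + 5×10 + 9 = 4859 (decimal)
Convert 九千五百七十八 (Chinese numeral) → 9×1000 + 5×100 + 7×10 + 8 = 9578 (decimal)
Compute gcd(4859, 9578) = 1
1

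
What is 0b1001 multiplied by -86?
Convert 0b1001 (binary) → 8 + 1 = 9 (decimal)
Compute 9 × -86 = -774
-774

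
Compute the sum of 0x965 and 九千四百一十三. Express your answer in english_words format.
Convert 0x965 (hexadecimal) → 9×256 + 6×16 + 5 = 2405 (decimal)
Convert 九千四百一十三 (Chinese numeral) → 9×1000 + 4×100 + 1×10 + 3 = 9413 (decimal)
Compute 2405 + 9413 = 11818
Convert 11818 (decimal) → 11818 = 11×1000 + 8×100 + 18 → eleven thousand eight hundred eighteen (English words)
eleven thousand eight hundred eighteen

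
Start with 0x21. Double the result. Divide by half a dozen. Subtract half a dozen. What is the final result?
Convert 0x21 (hexadecimal) → 2×16 + 1 = 33 (decimal)
Start: 33
33 × 2 = 66
Convert half a dozen (colloquial) → 6 (decimal)
66 ÷ 6 = 11
Convert half a dozen (colloquial) → 6 (decimal)
11 - 6 = 5
5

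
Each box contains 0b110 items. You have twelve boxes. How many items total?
Convert 0b110 (binary) → 4 + 2 = 6 (decimal)
Convert twelve (English words) → 12 (decimal)
Compute 6 × 12 = 72
72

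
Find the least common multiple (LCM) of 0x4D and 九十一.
Convert 0x4D (hexadecimal) → 4×16 + 13 = 77 (decimal)
Convert 九十一 (Chinese numeral) → 9×10 + 1 = 91 (decimal)
Compute lcm(77, 91) = 1001
1001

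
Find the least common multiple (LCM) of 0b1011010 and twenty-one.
Convert 0b1011010 (binary) → 64 + 16 + 8 + 2 = 90 (decimal)
Convert twenty-one (English words) → 21 (decimal)
Compute lcm(90, 21) = 630
630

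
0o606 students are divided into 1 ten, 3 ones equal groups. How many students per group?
Convert 0o606 (octal) → 6×64 + 6 = 390 (decimal)
Convert 1 ten, 3 ones (place-value notation) → 1×10 + 3 = 13 (decimal)
Compute 390 ÷ 13 = 30
30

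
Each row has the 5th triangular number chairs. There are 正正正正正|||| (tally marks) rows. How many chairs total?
Convert the 5th triangular number (triangular index) → 5×6/2 = 15 (decimal)
Convert 正正正正正|||| (tally marks) → 5 + 5 + 5 + 5 + 5 + 4 = 29 (decimal)
Compute 15 × 29 = 435
435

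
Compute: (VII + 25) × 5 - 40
Convert VII (Roman numeral) → 5 + 1 + 1 = 7 (decimal)
Expression in decimal: (7 + 25) × 5 - 40
Parentheses first: 7 + 25 = 32
Multiply: 32 × 5 = 160
Subtract: 160 - 40 = 120
120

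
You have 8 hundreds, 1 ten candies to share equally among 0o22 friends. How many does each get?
Convert 8 hundreds, 1 ten (place-value notation) → 8×100 + 1×10 = 810 (decimal)
Convert 0o22 (octal) → 2×8 + 2 = 18 (decimal)
Compute 810 ÷ 18 = 45
45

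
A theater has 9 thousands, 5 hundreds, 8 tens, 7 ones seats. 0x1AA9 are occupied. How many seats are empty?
Convert 9 thousands, 5 hundreds, 8 tens, 7 ones (place-value notation) → 9×1000 + 5×100 + 8×10 + 7 = 9587 (decimal)
Convert 0x1AA9 (hexadecimal) → 1×4096 + 10×256 + 10×16 + 9 = 6825 (decimal)
Compute 9587 - 6825 = 2762
2762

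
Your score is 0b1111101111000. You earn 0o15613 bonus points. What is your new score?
Convert 0b1111101111000 (binary) → 4096 + 2048 + 1024 + 512 + 256 + 64 + 32 + 16 + 8 = 8056 (decimal)
Convert 0o15613 (octal) → 1×4096 + 5×512 + 6×64 + 1×8 + 3 = 7051 (decimal)
Compute 8056 + 7051 = 15107
15107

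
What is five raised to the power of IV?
Convert five (English words) → 5 (decimal)
Convert IV (Roman numeral) → 4 (decimal)
Compute 5 ^ 4 = 625
625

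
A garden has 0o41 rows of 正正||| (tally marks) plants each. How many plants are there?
Convert 正正||| (tally marks) → 5 + 5 + 3 = 13 (decimal)
Convert 0o41 (octal) → 4×8 + 1 = 33 (decimal)
Compute 13 × 33 = 429
429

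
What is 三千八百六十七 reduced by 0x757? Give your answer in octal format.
Convert 三千八百六十七 (Chinese numeral) → 3×1000 + 8×100 + 6×10 + 7 = 3867 (decimal)
Convert 0x757 (hexadecimal) → 7×256 + 5×16 + 7 = 1879 (decimal)
Compute 3867 - 1879 = 1988
Convert 1988 (decimal) → 1988 = 3×512 + 7×64 + 4 → 0o3704 (octal)
0o3704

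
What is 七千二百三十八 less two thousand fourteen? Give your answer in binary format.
Convert 七千二百三十八 (Chinese numeral) → 7×1000 + 2×100 + 3×10 + 8 = 7238 (decimal)
Convert two thousand fourteen (English words) → 2×1000 + 14 = 2014 (decimal)
Compute 7238 - 2014 = 5224
Convert 5224 (decimal) → 5224 = 4096 + 1024 + 64 + 32 + 8 → 0b1010001101000 (binary)
0b1010001101000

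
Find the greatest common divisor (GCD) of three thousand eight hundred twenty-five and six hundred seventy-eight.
Convert three thousand eight hundred twenty-five (English words) → 3×1000 + 8×100 + 25 = 3825 (decimal)
Convert six hundred seventy-eight (English words) → 6×100 + 78 = 678 (decimal)
Compute gcd(3825, 678) = 3
3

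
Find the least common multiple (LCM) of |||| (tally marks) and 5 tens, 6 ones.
Convert |||| (tally marks) → 4 (decimal)
Convert 5 tens, 6 ones (place-value notation) → 5×10 + 6 = 56 (decimal)
Compute lcm(4, 56) = 56
56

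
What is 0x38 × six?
Convert 0x38 (hexadecimal) → 3×16 + 8 = 56 (decimal)
Convert six (English words) → 6 (decimal)
Compute 56 × 6 = 336
336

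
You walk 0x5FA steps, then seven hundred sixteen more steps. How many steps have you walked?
Convert 0x5FA (hexadecimal) → 5×256 + 15×16 + 10 = 1530 (decimal)
Convert seven hundred sixteen (English words) → 7×100 + 16 = 716 (decimal)
Compute 1530 + 716 = 2246
2246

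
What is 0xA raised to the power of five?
Convert 0xA (hexadecimal) → 10 (decimal)
Convert five (English words) → 5 (decimal)
Compute 10 ^ 5 = 100000
100000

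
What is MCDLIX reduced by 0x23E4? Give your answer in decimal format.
Convert MCDLIX (Roman numeral) → 1000 + 400 + 50 + 9 = 1459 (decimal)
Convert 0x23E4 (hexadecimal) → 2×4096 + 3×256 + 14×16 + 4 = 9188 (decimal)
Compute 1459 - 9188 = -7729
-7729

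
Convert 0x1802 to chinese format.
Convert 0x1802 (hexadecimal) → 1×4096 + 8×256 + 2 = 6146 (decimal)
Convert 6146 (decimal) → 6146 = 6×1000 + 1×100 + 4×10 + 6 → 六千一百四十六 (Chinese numeral)
六千一百四十六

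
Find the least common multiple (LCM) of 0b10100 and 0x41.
Convert 0b10100 (binary) → 16 + 4 = 20 (decimal)
Convert 0x41 (hexadecimal) → 4×16 + 1 = 65 (decimal)
Compute lcm(20, 65) = 260
260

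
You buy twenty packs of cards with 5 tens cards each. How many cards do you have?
Convert 5 tens (place-value notation) → 5×10 = 50 (decimal)
Convert twenty (English words) → 20 (decimal)
Compute 50 × 20 = 1000
1000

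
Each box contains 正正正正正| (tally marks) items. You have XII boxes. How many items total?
Convert 正正正正正| (tally marks) → 5 + 5 + 5 + 5 + 5 + 1 = 26 (decimal)
Convert XII (Roman numeral) → 10 + 1 + 1 = 12 (decimal)
Compute 26 × 12 = 312
312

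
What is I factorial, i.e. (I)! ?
Convert I (Roman numeral) → 1 (decimal)
Compute 1! = 1
1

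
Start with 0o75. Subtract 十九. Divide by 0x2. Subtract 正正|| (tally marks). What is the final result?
Convert 0o75 (octal) → 7×8 + 5 = 61 (decimal)
Start: 61
Convert 十九 (Chinese numeral) → 1×10 + 9 = 19 (decimal)
61 - 19 = 42
Convert 0x2 (hexadecimal) → 2 (decimal)
42 ÷ 2 = 21
Convert 正正|| (tally marks) → 5 + 5 + 2 = 12 (decimal)
21 - 12 = 9
9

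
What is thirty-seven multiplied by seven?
Convert thirty-seven (English words) → 37 (decimal)
Convert seven (English words) → 7 (decimal)
Compute 37 × 7 = 259
259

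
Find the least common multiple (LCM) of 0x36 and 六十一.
Convert 0x36 (hexadecimal) → 3×16 + 6 = 54 (decimal)
Convert 六十一 (Chinese numeral) → 6×10 + 1 = 61 (decimal)
Compute lcm(54, 61) = 3294
3294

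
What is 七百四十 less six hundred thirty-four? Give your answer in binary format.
Convert 七百四十 (Chinese numeral) → 7×100 + 4×10 = 740 (decimal)
Convert six hundred thirty-four (English words) → 6×100 + 34 = 634 (decimal)
Compute 740 - 634 = 106
Convert 106 (decimal) → 106 = 64 + 32 + 8 + 2 → 0b1101010 (binary)
0b1101010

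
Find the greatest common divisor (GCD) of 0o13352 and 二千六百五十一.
Convert 0o13352 (octal) → 1×4096 + 3×512 + 3×64 + 5×8 + 2 = 5866 (decimal)
Convert 二千六百五十一 (Chinese numeral) → 2×1000 + 6×100 + 5×10 + 1 = 2651 (decimal)
Compute gcd(5866, 2651) = 1
1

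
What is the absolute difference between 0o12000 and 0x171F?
Convert 0o12000 (octal) → 1×4096 + 2×512 = 5120 (decimal)
Convert 0x171F (hexadecimal) → 1×4096 + 7×256 + 1×16 + 15 = 5919 (decimal)
Compute |5120 - 5919| = 799
799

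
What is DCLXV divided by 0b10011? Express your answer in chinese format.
Convert DCLXV (Roman numeral) → 500 + 100 + 50 + 10 + 5 = 665 (decimal)
Convert 0b10011 (binary) → 16 + 2 + 1 = 19 (decimal)
Compute 665 ÷ 19 = 35
Convert 35 (decimal) → 35 = 3×10 + 5 → 三十五 (Chinese numeral)
三十五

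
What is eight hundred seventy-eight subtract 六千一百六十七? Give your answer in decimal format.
Convert eight hundred seventy-eight (English words) → 8×100 + 78 = 878 (decimal)
Convert 六千一百六十七 (Chinese numeral) → 6×1000 + 1×100 + 6×10 + 7 = 6167 (decimal)
Compute 878 - 6167 = -5289
-5289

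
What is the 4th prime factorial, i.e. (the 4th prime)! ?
Convert the 4th prime (prime index) → 7 (decimal)
Compute 7! = 5040
5040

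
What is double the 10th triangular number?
The 10th triangular number = 10×11/2 = 55
Compute 55 × 2 = 110
110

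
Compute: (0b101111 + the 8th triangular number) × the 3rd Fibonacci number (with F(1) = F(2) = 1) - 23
Convert 0b101111 (binary) → 32 + 8 + 4 + 2 + 1 = 47 (decimal)
Convert the 8th triangular number (triangular index) → 8×9/2 = 36 (decimal)
Convert the 3rd Fibonacci number (with F(1) = F(2) = 1) (Fibonacci index) → 1, 1, 2 → 2 (decimal)
Expression in decimal: (47 + 36) × 2 - 23
Parentheses first: 47 + 36 = 83
Multiply: 83 × 2 = 166
Subtract: 166 - 23 = 143
143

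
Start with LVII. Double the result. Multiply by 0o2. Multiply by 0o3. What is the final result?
Convert LVII (Roman numeral) → 50 + 5 + 1 + 1 = 57 (decimal)
Start: 57
57 × 2 = 114
Convert 0o2 (octal) → 2 (decimal)
114 × 2 = 228
Convert 0o3 (octal) → 3 (decimal)
228 × 3 = 684
684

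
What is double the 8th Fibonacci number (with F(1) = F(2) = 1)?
The 8th Fibonacci number (with F(1) = F(2) = 1): 1, 1, 2, 3, 5, 8, 13, 21 → 21
Compute 21 × 2 = 42
42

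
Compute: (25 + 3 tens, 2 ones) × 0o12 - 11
Convert 3 tens, 2 ones (place-value notation) → 3×10 + 2 = 32 (decimal)
Convert 0o12 (octal) → 1×8 + 2 = 10 (decimal)
Expression in decimal: (25 + 32) × 10 - 11
Parentheses first: 25 + 32 = 57
Multiply: 57 × 10 = 570
Subtract: 570 - 11 = 559
559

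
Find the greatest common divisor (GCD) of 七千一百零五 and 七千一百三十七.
Convert 七千一百零五 (Chinese numeral) → 7×1000 + 1×100 + 5 = 7105 (decimal)
Convert 七千一百三十七 (Chinese numeral) → 7×1000 + 1×100 + 3×10 + 7 = 7137 (decimal)
Compute gcd(7105, 7137) = 1
1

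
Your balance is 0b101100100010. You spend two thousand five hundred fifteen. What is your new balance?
Convert 0b101100100010 (binary) → 2048 + 512 + 256 + 32 + 2 = 2850 (decimal)
Convert two thousand five hundred fifteen (English words) → 2×1000 + 5×100 + 15 = 2515 (decimal)
Compute 2850 - 2515 = 335
335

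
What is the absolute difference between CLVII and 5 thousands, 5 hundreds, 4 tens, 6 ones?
Convert CLVII (Roman numeral) → 100 + 50 + 5 + 1 + 1 = 157 (decimal)
Convert 5 thousands, 5 hundreds, 4 tens, 6 ones (place-value notation) → 5×1000 + 5×100 + 4×10 + 6 = 5546 (decimal)
Compute |157 - 5546| = 5389
5389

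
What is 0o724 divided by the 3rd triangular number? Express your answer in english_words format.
Convert 0o724 (octal) → 7×64 + 2×8 + 4 = 468 (decimal)
Convert the 3rd triangular number (triangular index) → 3×4/2 = 6 (decimal)
Compute 468 ÷ 6 = 78
Convert 78 (decimal) → seventy-eight (English words)
seventy-eight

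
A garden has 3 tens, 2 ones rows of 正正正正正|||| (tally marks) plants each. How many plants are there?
Convert 正正正正正|||| (tally marks) → 5 + 5 + 5 + 5 + 5 + 4 = 29 (decimal)
Convert 3 tens, 2 ones (place-value notation) → 3×10 + 2 = 32 (decimal)
Compute 29 × 32 = 928
928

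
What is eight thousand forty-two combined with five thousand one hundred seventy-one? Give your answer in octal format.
Convert eight thousand forty-two (English words) → 8×1000 + 42 = 8042 (decimal)
Convert five thousand one hundred seventy-one (English words) → 5×1000 + 1×100 + 71 = 5171 (decimal)
Compute 8042 + 5171 = 13213
Convert 13213 (decimal) → 13213 = 3×4096 + 1×512 + 6×64 + 3×8 + 5 → 0o31635 (octal)
0o31635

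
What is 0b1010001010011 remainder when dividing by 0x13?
Convert 0b1010001010011 (binary) → 4096 + 1024 + 64 + 16 + 2 + 1 = 5203 (decimal)
Convert 0x13 (hexadecimal) → 1×16 + 3 = 19 (decimal)
Compute 5203 mod 19 = 16
16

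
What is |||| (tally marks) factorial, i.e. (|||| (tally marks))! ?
Convert |||| (tally marks) → 4 (decimal)
Compute 4! = 24
24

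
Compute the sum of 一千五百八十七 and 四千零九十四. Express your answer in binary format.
Convert 一千五百八十七 (Chinese numeral) → 1×1000 + 5×100 + 8×10 + 7 = 1587 (decimal)
Convert 四千零九十四 (Chinese numeral) → 4×1000 + 9×10 + 4 = 4094 (decimal)
Compute 1587 + 4094 = 5681
Convert 5681 (decimal) → 5681 = 4096 + 1024 + 512 + 32 + 16 + 1 → 0b1011000110001 (binary)
0b1011000110001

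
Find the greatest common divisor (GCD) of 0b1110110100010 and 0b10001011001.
Convert 0b1110110100010 (binary) → 4096 + 2048 + 1024 + 256 + 128 + 32 + 2 = 7586 (decimal)
Convert 0b10001011001 (binary) → 1024 + 64 + 16 + 8 + 1 = 1113 (decimal)
Compute gcd(7586, 1113) = 1
1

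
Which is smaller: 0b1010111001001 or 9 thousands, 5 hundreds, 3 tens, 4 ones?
Convert 0b1010111001001 (binary) → 4096 + 1024 + 256 + 128 + 64 + 8 + 1 = 5577 (decimal)
Convert 9 thousands, 5 hundreds, 3 tens, 4 ones (place-value notation) → 9×1000 + 5×100 + 3×10 + 4 = 9534 (decimal)
Compare 5577 vs 9534: smaller = 5577
5577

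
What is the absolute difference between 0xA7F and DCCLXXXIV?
Convert 0xA7F (hexadecimal) → 10×256 + 7×16 + 15 = 2687 (decimal)
Convert DCCLXXXIV (Roman numeral) → 500 + 100 + 100 + 50 + 10 + 10 + 10 + 4 = 784 (decimal)
Compute |2687 - 784| = 1903
1903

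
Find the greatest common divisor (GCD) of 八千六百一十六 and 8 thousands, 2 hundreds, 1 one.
Convert 八千六百一十六 (Chinese numeral) → 8×1000 + 6×100 + 1×10 + 6 = 8616 (decimal)
Convert 8 thousands, 2 hundreds, 1 one (place-value notation) → 8×1000 + 2×100 + 1 = 8201 (decimal)
Compute gcd(8616, 8201) = 1
1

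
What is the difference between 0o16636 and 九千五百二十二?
Convert 0o16636 (octal) → 1×4096 + 6×512 + 6×64 + 3×8 + 6 = 7582 (decimal)
Convert 九千五百二十二 (Chinese numeral) → 9×1000 + 5×100 + 2×10 + 2 = 9522 (decimal)
Difference: |7582 - 9522| = 1940
1940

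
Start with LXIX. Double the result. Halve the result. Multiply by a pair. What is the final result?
Convert LXIX (Roman numeral) → 50 + 10 + 9 = 69 (decimal)
Start: 69
69 × 2 = 138
138 ÷ 2 = 69
Convert a pair (colloquial) → 2 (decimal)
69 × 2 = 138
138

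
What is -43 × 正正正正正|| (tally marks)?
Convert 正正正正正|| (tally marks) → 5 + 5 + 5 + 5 + 5 + 2 = 27 (decimal)
Compute -43 × 27 = -1161
-1161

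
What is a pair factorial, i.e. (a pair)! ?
Convert a pair (colloquial) → 2 (decimal)
Compute 2! = 2
2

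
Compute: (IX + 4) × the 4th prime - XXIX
Convert IX (Roman numeral) → 9 (decimal)
Convert the 4th prime (prime index) → 7 (decimal)
Convert XXIX (Roman numeral) → 10 + 10 + 9 = 29 (decimal)
Expression in decimal: (9 + 4) × 7 - 29
Parentheses first: 9 + 4 = 13
Multiply: 13 × 7 = 91
Subtract: 91 - 29 = 62
62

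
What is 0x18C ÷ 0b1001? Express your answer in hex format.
Convert 0x18C (hexadecimal) → 1×256 + 8×16 + 12 = 396 (decimal)
Convert 0b1001 (binary) → 8 + 1 = 9 (decimal)
Compute 396 ÷ 9 = 44
Convert 44 (decimal) → 44 = 2×16 + 12 → 0x2C (hexadecimal)
0x2C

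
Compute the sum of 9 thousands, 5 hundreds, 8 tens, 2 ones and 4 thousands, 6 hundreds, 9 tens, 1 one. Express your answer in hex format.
Convert 9 thousands, 5 hundreds, 8 tens, 2 ones (place-value notation) → 9×1000 + 5×100 + 8×10 + 2 = 9582 (decimal)
Convert 4 thousands, 6 hundreds, 9 tens, 1 one (place-value notation) → 4×1000 + 6×100 + 9×10 + 1 = 4691 (decimal)
Compute 9582 + 4691 = 14273
Convert 14273 (decimal) → 14273 = 3×4096 + 7×256 + 12×16 + 1 → 0x37C1 (hexadecimal)
0x37C1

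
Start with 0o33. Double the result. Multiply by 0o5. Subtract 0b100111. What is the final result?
Convert 0o33 (octal) → 3×8 + 3 = 27 (decimal)
Start: 27
27 × 2 = 54
Convert 0o5 (octal) → 5 (decimal)
54 × 5 = 270
Convert 0b100111 (binary) → 32 + 4 + 2 + 1 = 39 (decimal)
270 - 39 = 231
231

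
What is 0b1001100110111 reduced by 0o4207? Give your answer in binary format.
Convert 0b1001100110111 (binary) → 4096 + 512 + 256 + 32 + 16 + 4 + 2 + 1 = 4919 (decimal)
Convert 0o4207 (octal) → 4×512 + 2×64 + 7 = 2183 (decimal)
Compute 4919 - 2183 = 2736
Convert 2736 (decimal) → 2736 = 2048 + 512 + 128 + 32 + 16 → 0b101010110000 (binary)
0b101010110000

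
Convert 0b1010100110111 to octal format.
Convert 0b1010100110111 (binary) → 4096 + 1024 + 256 + 32 + 16 + 4 + 2 + 1 = 5431 (decimal)
Convert 5431 (decimal) → 5431 = 1×4096 + 2×512 + 4×64 + 6×8 + 7 → 0o12467 (octal)
0o12467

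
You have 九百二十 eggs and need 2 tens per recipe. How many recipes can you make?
Convert 九百二十 (Chinese numeral) → 9×100 + 2×10 = 920 (decimal)
Convert 2 tens (place-value notation) → 2×10 = 20 (decimal)
Compute 920 ÷ 20 = 46
46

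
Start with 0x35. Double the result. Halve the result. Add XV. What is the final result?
Convert 0x35 (hexadecimal) → 3×16 + 5 = 53 (decimal)
Start: 53
53 × 2 = 106
106 ÷ 2 = 53
Convert XV (Roman numeral) → 10 + 5 = 15 (decimal)
53 + 15 = 68
68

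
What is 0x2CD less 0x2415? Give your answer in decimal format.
Convert 0x2CD (hexadecimal) → 2×256 + 12×16 + 13 = 717 (decimal)
Convert 0x2415 (hexadecimal) → 2×4096 + 4×256 + 1×16 + 5 = 9237 (decimal)
Compute 717 - 9237 = -8520
-8520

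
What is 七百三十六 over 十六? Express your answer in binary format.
Convert 七百三十六 (Chinese numeral) → 7×100 + 3×10 + 6 = 736 (decimal)
Convert 十六 (Chinese numeral) → 1×10 + 6 = 16 (decimal)
Compute 736 ÷ 16 = 46
Convert 46 (decimal) → 46 = 32 + 8 + 4 + 2 → 0b101110 (binary)
0b101110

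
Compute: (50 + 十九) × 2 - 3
Convert 十九 (Chinese numeral) → 1×10 + 9 = 19 (decimal)
Expression in decimal: (50 + 19) × 2 - 3
Parentheses first: 50 + 19 = 69
Multiply: 69 × 2 = 138
Subtract: 138 - 3 = 135
135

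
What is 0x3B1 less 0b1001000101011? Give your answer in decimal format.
Convert 0x3B1 (hexadecimal) → 3×256 + 11×16 + 1 = 945 (decimal)
Convert 0b1001000101011 (binary) → 4096 + 512 + 32 + 8 + 2 + 1 = 4651 (decimal)
Compute 945 - 4651 = -3706
-3706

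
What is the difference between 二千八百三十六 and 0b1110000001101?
Convert 二千八百三十六 (Chinese numeral) → 2×1000 + 8×100 + 3×10 + 6 = 2836 (decimal)
Convert 0b1110000001101 (binary) → 4096 + 2048 + 1024 + 8 + 4 + 1 = 7181 (decimal)
Difference: |2836 - 7181| = 4345
4345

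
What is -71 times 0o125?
Convert 0o125 (octal) → 1×64 + 2×8 + 5 = 85 (decimal)
Compute -71 × 85 = -6035
-6035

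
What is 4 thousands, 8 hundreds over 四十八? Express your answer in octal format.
Convert 4 thousands, 8 hundreds (place-value notation) → 4×1000 + 8×100 = 4800 (decimal)
Convert 四十八 (Chinese numeral) → 4×10 + 8 = 48 (decimal)
Compute 4800 ÷ 48 = 100
Convert 100 (decimal) → 100 = 1×64 + 4×8 + 4 → 0o144 (octal)
0o144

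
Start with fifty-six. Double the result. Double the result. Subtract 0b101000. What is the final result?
Convert fifty-six (English words) → 56 (decimal)
Start: 56
56 × 2 = 112
112 × 2 = 224
Convert 0b101000 (binary) → 32 + 8 = 40 (decimal)
224 - 40 = 184
184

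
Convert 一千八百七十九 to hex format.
Convert 一千八百七十九 (Chinese numeral) → 1×1000 + 8×100 + 7×10 + 9 = 1879 (decimal)
Convert 1879 (decimal) → 1879 = 7×256 + 5×16 + 7 → 0x757 (hexadecimal)
0x757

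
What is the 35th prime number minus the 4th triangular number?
The 35th prime number = 149
Convert the 4th triangular number (triangular index) → 4×5/2 = 10 (decimal)
Compute 149 - 10 = 139
139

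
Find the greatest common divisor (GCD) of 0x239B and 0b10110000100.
Convert 0x239B (hexadecimal) → 2×4096 + 3×256 + 9×16 + 11 = 9115 (decimal)
Convert 0b10110000100 (binary) → 1024 + 256 + 128 + 4 = 1412 (decimal)
Compute gcd(9115, 1412) = 1
1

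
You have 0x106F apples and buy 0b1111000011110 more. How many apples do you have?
Convert 0x106F (hexadecimal) → 1×4096 + 6×16 + 15 = 4207 (decimal)
Convert 0b1111000011110 (binary) → 4096 + 2048 + 1024 + 512 + 16 + 8 + 4 + 2 = 7710 (decimal)
Compute 4207 + 7710 = 11917
11917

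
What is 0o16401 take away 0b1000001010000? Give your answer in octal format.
Convert 0o16401 (octal) → 1×4096 + 6×512 + 4×64 + 1 = 7425 (decimal)
Convert 0b1000001010000 (binary) → 4096 + 64 + 16 = 4176 (decimal)
Compute 7425 - 4176 = 3249
Convert 3249 (decimal) → 3249 = 6×512 + 2×64 + 6×8 + 1 → 0o6261 (octal)
0o6261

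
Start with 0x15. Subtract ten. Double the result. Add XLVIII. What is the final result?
Convert 0x15 (hexadecimal) → 1×16 + 5 = 21 (decimal)
Start: 21
Convert ten (English words) → 10 (decimal)
21 - 10 = 11
11 × 2 = 22
Convert XLVIII (Roman numeral) → 40 + 5 + 1 + 1 + 1 = 48 (decimal)
22 + 48 = 70
70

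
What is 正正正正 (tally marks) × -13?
Convert 正正正正 (tally marks) → 5 + 5 + 5 + 5 = 20 (decimal)
Compute 20 × -13 = -260
-260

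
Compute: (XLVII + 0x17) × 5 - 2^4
Convert XLVII (Roman numeral) → 40 + 5 + 1 + 1 = 47 (decimal)
Convert 0x17 (hexadecimal) → 1×16 + 7 = 23 (decimal)
Convert 2^4 (power) → 16 (decimal)
Expression in decimal: (47 + 23) × 5 - 16
Parentheses first: 47 + 23 = 70
Multiply: 70 × 5 = 350
Subtract: 350 - 16 = 334
334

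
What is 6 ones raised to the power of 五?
Convert 6 ones (place-value notation) → 6 (decimal)
Convert 五 (Chinese numeral) → 5 (decimal)
Compute 6 ^ 5 = 7776
7776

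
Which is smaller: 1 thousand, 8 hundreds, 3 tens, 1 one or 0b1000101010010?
Convert 1 thousand, 8 hundreds, 3 tens, 1 one (place-value notation) → 1×1000 + 8×100 + 3×10 + 1 = 1831 (decimal)
Convert 0b1000101010010 (binary) → 4096 + 256 + 64 + 16 + 2 = 4434 (decimal)
Compare 1831 vs 4434: smaller = 1831
1831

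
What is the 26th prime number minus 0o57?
The 26th prime number = 101
Convert 0o57 (octal) → 5×8 + 7 = 47 (decimal)
Compute 101 - 47 = 54
54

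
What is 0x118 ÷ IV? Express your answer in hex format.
Convert 0x118 (hexadecimal) → 1×256 + 1×16 + 8 = 280 (decimal)
Convert IV (Roman numeral) → 4 (decimal)
Compute 280 ÷ 4 = 70
Convert 70 (decimal) → 70 = 4×16 + 6 → 0x46 (hexadecimal)
0x46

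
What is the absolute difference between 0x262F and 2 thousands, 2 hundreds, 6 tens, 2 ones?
Convert 0x262F (hexadecimal) → 2×4096 + 6×256 + 2×16 + 15 = 9775 (decimal)
Convert 2 thousands, 2 hundreds, 6 tens, 2 ones (place-value notation) → 2×1000 + 2×100 + 6×10 + 2 = 2262 (decimal)
Compute |9775 - 2262| = 7513
7513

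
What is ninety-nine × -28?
Convert ninety-nine (English words) → 99 (decimal)
Compute 99 × -28 = -2772
-2772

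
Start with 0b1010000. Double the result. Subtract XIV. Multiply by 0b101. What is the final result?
Convert 0b1010000 (binary) → 64 + 16 = 80 (decimal)
Start: 80
80 × 2 = 160
Convert XIV (Roman numeral) → 10 + 4 = 14 (decimal)
160 - 14 = 146
Convert 0b101 (binary) → 4 + 1 = 5 (decimal)
146 × 5 = 730
730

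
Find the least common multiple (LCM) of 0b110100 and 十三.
Convert 0b110100 (binary) → 32 + 16 + 4 = 52 (decimal)
Convert 十三 (Chinese numeral) → 1×10 + 3 = 13 (decimal)
Compute lcm(52, 13) = 52
52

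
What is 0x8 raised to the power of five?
Convert 0x8 (hexadecimal) → 8 (decimal)
Convert five (English words) → 5 (decimal)
Compute 8 ^ 5 = 32768
32768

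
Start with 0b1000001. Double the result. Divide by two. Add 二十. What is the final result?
Convert 0b1000001 (binary) → 64 + 1 = 65 (decimal)
Start: 65
65 × 2 = 130
Convert two (English words) → 2 (decimal)
130 ÷ 2 = 65
Convert 二十 (Chinese numeral) → 2×10 = 20 (decimal)
65 + 20 = 85
85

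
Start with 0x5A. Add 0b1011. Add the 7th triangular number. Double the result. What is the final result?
Convert 0x5A (hexadecimal) → 5×16 + 10 = 90 (decimal)
Start: 90
Convert 0b1011 (binary) → 8 + 2 + 1 = 11 (decimal)
90 + 11 = 101
Convert the 7th triangular number (triangular index) → 7×8/2 = 28 (decimal)
101 + 28 = 129
129 × 2 = 258
258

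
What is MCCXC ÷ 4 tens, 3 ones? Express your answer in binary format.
Convert MCCXC (Roman numeral) → 1000 + 100 + 100 + 90 = 1290 (decimal)
Convert 4 tens, 3 ones (place-value notation) → 4×10 + 3 = 43 (decimal)
Compute 1290 ÷ 43 = 30
Convert 30 (decimal) → 30 = 16 + 8 + 4 + 2 → 0b11110 (binary)
0b11110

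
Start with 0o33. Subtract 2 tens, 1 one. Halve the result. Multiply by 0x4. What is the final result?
Convert 0o33 (octal) → 3×8 + 3 = 27 (decimal)
Start: 27
Convert 2 tens, 1 one (place-value notation) → 2×10 + 1 = 21 (decimal)
27 - 21 = 6
6 ÷ 2 = 3
Convert 0x4 (hexadecimal) → 4 (decimal)
3 × 4 = 12
12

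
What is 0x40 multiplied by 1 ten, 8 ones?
Convert 0x40 (hexadecimal) → 4×16 = 64 (decimal)
Convert 1 ten, 8 ones (place-value notation) → 1×10 + 8 = 18 (decimal)
Compute 64 × 18 = 1152
1152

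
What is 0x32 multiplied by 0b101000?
Convert 0x32 (hexadecimal) → 3×16 + 2 = 50 (decimal)
Convert 0b101000 (binary) → 32 + 8 = 40 (decimal)
Compute 50 × 40 = 2000
2000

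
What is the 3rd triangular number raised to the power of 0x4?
Convert the 3rd triangular number (triangular index) → 3×4/2 = 6 (decimal)
Convert 0x4 (hexadecimal) → 4 (decimal)
Compute 6 ^ 4 = 1296
1296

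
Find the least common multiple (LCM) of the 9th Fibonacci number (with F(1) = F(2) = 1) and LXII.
Convert the 9th Fibonacci number (with F(1) = F(2) = 1) (Fibonacci index) → 1, 1, 2, 3, 5, 8, 13, 21, 34 → 34 (decimal)
Convert LXII (Roman numeral) → 50 + 10 + 1 + 1 = 62 (decimal)
Compute lcm(34, 62) = 1054
1054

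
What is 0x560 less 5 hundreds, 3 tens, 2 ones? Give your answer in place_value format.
Convert 0x560 (hexadecimal) → 5×256 + 6×16 = 1376 (decimal)
Convert 5 hundreds, 3 tens, 2 ones (place-value notation) → 5×100 + 3×10 + 2 = 532 (decimal)
Compute 1376 - 532 = 844
Convert 844 (decimal) → 844 = 8×100 + 4×10 + 4 → 8 hundreds, 4 tens, 4 ones (place-value notation)
8 hundreds, 4 tens, 4 ones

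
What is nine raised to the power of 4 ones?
Convert nine (English words) → 9 (decimal)
Convert 4 ones (place-value notation) → 4 (decimal)
Compute 9 ^ 4 = 6561
6561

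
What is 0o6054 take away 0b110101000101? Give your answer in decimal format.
Convert 0o6054 (octal) → 6×512 + 5×8 + 4 = 3116 (decimal)
Convert 0b110101000101 (binary) → 2048 + 1024 + 256 + 64 + 4 + 1 = 3397 (decimal)
Compute 3116 - 3397 = -281
-281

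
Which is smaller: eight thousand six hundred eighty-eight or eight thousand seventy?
Convert eight thousand six hundred eighty-eight (English words) → 8×1000 + 6×100 + 88 = 8688 (decimal)
Convert eight thousand seventy (English words) → 8×1000 + 70 = 8070 (decimal)
Compare 8688 vs 8070: smaller = 8070
8070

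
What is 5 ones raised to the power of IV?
Convert 5 ones (place-value notation) → 5 (decimal)
Convert IV (Roman numeral) → 4 (decimal)
Compute 5 ^ 4 = 625
625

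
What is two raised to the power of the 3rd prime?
Convert two (English words) → 2 (decimal)
Convert the 3rd prime (prime index) → 5 (decimal)
Compute 2 ^ 5 = 32
32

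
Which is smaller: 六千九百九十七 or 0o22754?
Convert 六千九百九十七 (Chinese numeral) → 6×1000 + 9×100 + 9×10 + 7 = 6997 (decimal)
Convert 0o22754 (octal) → 2×4096 + 2×512 + 7×64 + 5×8 + 4 = 9708 (decimal)
Compare 6997 vs 9708: smaller = 6997
6997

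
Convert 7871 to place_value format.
Convert 7871 (decimal) → 7871 = 7×1000 + 8×100 + 7×10 + 1 → 7 thousands, 8 hundreds, 7 tens, 1 one (place-value notation)
7 thousands, 8 hundreds, 7 tens, 1 one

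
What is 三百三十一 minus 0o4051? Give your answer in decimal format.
Convert 三百三十一 (Chinese numeral) → 3×100 + 3×10 + 1 = 331 (decimal)
Convert 0o4051 (octal) → 4×512 + 5×8 + 1 = 2089 (decimal)
Compute 331 - 2089 = -1758
-1758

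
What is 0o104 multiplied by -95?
Convert 0o104 (octal) → 1×64 + 4 = 68 (decimal)
Compute 68 × -95 = -6460
-6460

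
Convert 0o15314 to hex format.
Convert 0o15314 (octal) → 1×4096 + 5×512 + 3×64 + 1×8 + 4 = 6860 (decimal)
Convert 6860 (decimal) → 6860 = 1×4096 + 10×256 + 12×16 + 12 → 0x1ACC (hexadecimal)
0x1ACC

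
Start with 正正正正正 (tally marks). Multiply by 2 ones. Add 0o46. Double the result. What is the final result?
Convert 正正正正正 (tally marks) → 5 + 5 + 5 + 5 + 5 = 25 (decimal)
Start: 25
Convert 2 ones (place-value notation) → 2 (decimal)
25 × 2 = 50
Convert 0o46 (octal) → 4×8 + 6 = 38 (decimal)
50 + 38 = 88
88 × 2 = 176
176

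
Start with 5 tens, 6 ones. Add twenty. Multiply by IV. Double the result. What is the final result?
Convert 5 tens, 6 ones (place-value notation) → 5×10 + 6 = 56 (decimal)
Start: 56
Convert twenty (English words) → 20 (decimal)
56 + 20 = 76
Convert IV (Roman numeral) → 4 (decimal)
76 × 4 = 304
304 × 2 = 608
608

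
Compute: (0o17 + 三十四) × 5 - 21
Convert 0o17 (octal) → 1×8 + 7 = 15 (decimal)
Convert 三十四 (Chinese numeral) → 3×10 + 4 = 34 (decimal)
Expression in decimal: (15 + 34) × 5 - 21
Parentheses first: 15 + 34 = 49
Multiply: 49 × 5 = 245
Subtract: 245 - 21 = 224
224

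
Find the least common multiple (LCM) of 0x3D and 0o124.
Convert 0x3D (hexadecimal) → 3×16 + 13 = 61 (decimal)
Convert 0o124 (octal) → 1×64 + 2×8 + 4 = 84 (decimal)
Compute lcm(61, 84) = 5124
5124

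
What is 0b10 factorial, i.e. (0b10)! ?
Convert 0b10 (binary) → 2 (decimal)
Compute 2! = 2
2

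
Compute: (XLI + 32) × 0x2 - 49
Convert XLI (Roman numeral) → 40 + 1 = 41 (decimal)
Convert 0x2 (hexadecimal) → 2 (decimal)
Expression in decimal: (41 + 32) × 2 - 49
Parentheses first: 41 + 32 = 73
Multiply: 73 × 2 = 146
Subtract: 146 - 49 = 97
97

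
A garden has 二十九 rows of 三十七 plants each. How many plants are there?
Convert 三十七 (Chinese numeral) → 3×10 + 7 = 37 (decimal)
Convert 二十九 (Chinese numeral) → 2×10 + 9 = 29 (decimal)
Compute 37 × 29 = 1073
1073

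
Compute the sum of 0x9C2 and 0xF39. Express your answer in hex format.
Convert 0x9C2 (hexadecimal) → 9×256 + 12×16 + 2 = 2498 (decimal)
Convert 0xF39 (hexadecimal) → 15×256 + 3×16 + 9 = 3897 (decimal)
Compute 2498 + 3897 = 6395
Convert 6395 (decimal) → 6395 = 1×4096 + 8×256 + 15×16 + 11 → 0x18FB (hexadecimal)
0x18FB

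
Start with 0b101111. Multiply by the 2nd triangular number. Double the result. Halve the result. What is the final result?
Convert 0b101111 (binary) → 32 + 8 + 4 + 2 + 1 = 47 (decimal)
Start: 47
Convert the 2nd triangular number (triangular index) → 2×3/2 = 3 (decimal)
47 × 3 = 141
141 × 2 = 282
282 ÷ 2 = 141
141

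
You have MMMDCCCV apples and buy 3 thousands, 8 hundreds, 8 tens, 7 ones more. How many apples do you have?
Convert MMMDCCCV (Roman numeral) → 1000 + 1000 + 1000 + 500 + 100 + 100 + 100 + 5 = 3805 (decimal)
Convert 3 thousands, 8 hundreds, 8 tens, 7 ones (place-value notation) → 3×1000 + 8×100 + 8×10 + 7 = 3887 (decimal)
Compute 3805 + 3887 = 7692
7692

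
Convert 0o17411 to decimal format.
Convert 0o17411 (octal) → 1×4096 + 7×512 + 4×64 + 1×8 + 1 = 7945 (decimal)
7945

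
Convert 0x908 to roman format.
Convert 0x908 (hexadecimal) → 9×256 + 8 = 2312 (decimal)
Convert 2312 (decimal) → 2312 = 1000 + 1000 + 100 + 100 + 100 + 10 + 1 + 1 → MMCCCXII (Roman numeral)
MMCCCXII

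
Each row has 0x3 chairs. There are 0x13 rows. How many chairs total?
Convert 0x3 (hexadecimal) → 3 (decimal)
Convert 0x13 (hexadecimal) → 1×16 + 3 = 19 (decimal)
Compute 3 × 19 = 57
57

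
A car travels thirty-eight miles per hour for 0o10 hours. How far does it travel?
Convert thirty-eight (English words) → 38 (decimal)
Convert 0o10 (octal) → 1×8 = 8 (decimal)
Compute 38 × 8 = 304
304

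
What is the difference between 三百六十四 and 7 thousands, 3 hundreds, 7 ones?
Convert 三百六十四 (Chinese numeral) → 3×100 + 6×10 + 4 = 364 (decimal)
Convert 7 thousands, 3 hundreds, 7 ones (place-value notation) → 7×1000 + 3×100 + 7 = 7307 (decimal)
Difference: |364 - 7307| = 6943
6943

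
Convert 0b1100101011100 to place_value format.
Convert 0b1100101011100 (binary) → 4096 + 2048 + 256 + 64 + 16 + 8 + 4 = 6492 (decimal)
Convert 6492 (decimal) → 6492 = 6×1000 + 4×100 + 9×10 + 2 → 6 thousands, 4 hundreds, 9 tens, 2 ones (place-value notation)
6 thousands, 4 hundreds, 9 tens, 2 ones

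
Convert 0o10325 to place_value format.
Convert 0o10325 (octal) → 1×4096 + 3×64 + 2×8 + 5 = 4309 (decimal)
Convert 4309 (decimal) → 4309 = 4×1000 + 3×100 + 9 → 4 thousands, 3 hundreds, 9 ones (place-value notation)
4 thousands, 3 hundreds, 9 ones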